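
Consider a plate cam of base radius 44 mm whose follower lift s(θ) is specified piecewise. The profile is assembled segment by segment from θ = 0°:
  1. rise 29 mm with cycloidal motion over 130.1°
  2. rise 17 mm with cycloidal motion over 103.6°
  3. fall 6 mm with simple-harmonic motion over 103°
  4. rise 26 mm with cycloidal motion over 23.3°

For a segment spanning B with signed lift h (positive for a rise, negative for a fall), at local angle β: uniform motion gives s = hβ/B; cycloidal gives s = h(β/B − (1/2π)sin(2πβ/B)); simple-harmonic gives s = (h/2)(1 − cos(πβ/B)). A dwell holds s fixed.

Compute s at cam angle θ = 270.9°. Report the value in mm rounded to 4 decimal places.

seg 1 [0°–130.1°] cycloidal, h=29: full span → s += 29 → s = 29.0000
seg 2 [130.1°–233.7°] cycloidal, h=17: full span → s += 17 → s = 46.0000
seg 3 [233.7°–336.7°] simple-harmonic, h=-6: θ=270.9° here. β=37.2, B=103. -6/2·(1 − cos(π·0.3612)) = -1.7326 → s = 44.2674

44.2674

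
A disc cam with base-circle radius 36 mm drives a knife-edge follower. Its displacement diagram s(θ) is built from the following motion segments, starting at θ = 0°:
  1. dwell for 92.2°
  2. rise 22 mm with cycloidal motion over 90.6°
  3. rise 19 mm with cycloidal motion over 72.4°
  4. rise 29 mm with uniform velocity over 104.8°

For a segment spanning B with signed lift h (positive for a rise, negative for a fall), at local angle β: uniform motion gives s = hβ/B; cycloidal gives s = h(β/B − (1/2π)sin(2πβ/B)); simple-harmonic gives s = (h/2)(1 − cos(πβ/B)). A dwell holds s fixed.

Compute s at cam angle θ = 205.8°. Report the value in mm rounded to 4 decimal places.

seg 1 [0°–92.2°] dwell: s stays 0.0000
seg 2 [92.2°–182.8°] cycloidal, h=22: full span → s += 22 → s = 22.0000
seg 3 [182.8°–255.2°] cycloidal, h=19: θ=205.8° here. β=23, B=72.4. 19·(0.3177 − sin(2π·0.3177)/(2π)) = 3.2813 → s = 25.2813

25.2813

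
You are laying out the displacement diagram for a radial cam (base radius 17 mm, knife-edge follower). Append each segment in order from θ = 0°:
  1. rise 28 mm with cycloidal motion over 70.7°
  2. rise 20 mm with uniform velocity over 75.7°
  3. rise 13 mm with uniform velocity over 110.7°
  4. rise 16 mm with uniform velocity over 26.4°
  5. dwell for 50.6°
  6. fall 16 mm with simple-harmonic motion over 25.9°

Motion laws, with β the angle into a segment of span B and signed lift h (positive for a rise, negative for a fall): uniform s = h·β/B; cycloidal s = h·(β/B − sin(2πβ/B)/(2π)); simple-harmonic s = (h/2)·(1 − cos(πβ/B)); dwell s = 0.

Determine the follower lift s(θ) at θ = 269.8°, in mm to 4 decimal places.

seg 1 [0°–70.7°] cycloidal, h=28: full span → s += 28 → s = 28.0000
seg 2 [70.7°–146.4°] uniform, h=20: full span → s += 20 → s = 48.0000
seg 3 [146.4°–257.1°] uniform, h=13: full span → s += 13 → s = 61.0000
seg 4 [257.1°–283.5°] uniform, h=16: θ=269.8° here. β=12.7, B=26.4. 16·12.7/26.4 = 7.6970 → s = 68.6970

68.6970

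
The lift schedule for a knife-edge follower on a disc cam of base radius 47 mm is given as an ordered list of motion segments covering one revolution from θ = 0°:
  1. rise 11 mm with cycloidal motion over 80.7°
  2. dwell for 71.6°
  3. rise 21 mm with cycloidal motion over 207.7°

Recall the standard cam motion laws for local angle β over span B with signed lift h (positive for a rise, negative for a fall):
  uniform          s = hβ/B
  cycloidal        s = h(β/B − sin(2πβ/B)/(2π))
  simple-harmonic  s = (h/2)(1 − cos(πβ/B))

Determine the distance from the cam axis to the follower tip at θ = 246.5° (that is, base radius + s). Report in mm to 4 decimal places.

seg 1 [0°–80.7°] cycloidal, h=11: full span → s += 11 → s = 11.0000
seg 2 [80.7°–152.3°] dwell: s stays 11.0000
seg 3 [152.3°–360°] cycloidal, h=21: θ=246.5° here. β=94.2, B=207.7. 21·(0.4535 − sin(2π·0.4535)/(2π)) = 8.5624 → s = 19.5624
radial distance = base radius + s = 47 + 19.5624 = 66.5624

66.5624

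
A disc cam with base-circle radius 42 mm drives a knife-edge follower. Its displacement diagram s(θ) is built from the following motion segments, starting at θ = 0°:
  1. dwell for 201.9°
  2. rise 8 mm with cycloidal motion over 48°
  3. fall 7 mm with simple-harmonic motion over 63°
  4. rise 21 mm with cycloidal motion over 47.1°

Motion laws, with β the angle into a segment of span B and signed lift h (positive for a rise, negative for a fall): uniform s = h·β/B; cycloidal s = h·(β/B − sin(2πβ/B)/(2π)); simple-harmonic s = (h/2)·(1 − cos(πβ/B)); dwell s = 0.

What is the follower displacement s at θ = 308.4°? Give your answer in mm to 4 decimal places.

seg 1 [0°–201.9°] dwell: s stays 0.0000
seg 2 [201.9°–249.9°] cycloidal, h=8: full span → s += 8 → s = 8.0000
seg 3 [249.9°–312.9°] simple-harmonic, h=-7: θ=308.4° here. β=58.5, B=63. -7/2·(1 − cos(π·0.9286)) = -6.9122 → s = 1.0878

1.0878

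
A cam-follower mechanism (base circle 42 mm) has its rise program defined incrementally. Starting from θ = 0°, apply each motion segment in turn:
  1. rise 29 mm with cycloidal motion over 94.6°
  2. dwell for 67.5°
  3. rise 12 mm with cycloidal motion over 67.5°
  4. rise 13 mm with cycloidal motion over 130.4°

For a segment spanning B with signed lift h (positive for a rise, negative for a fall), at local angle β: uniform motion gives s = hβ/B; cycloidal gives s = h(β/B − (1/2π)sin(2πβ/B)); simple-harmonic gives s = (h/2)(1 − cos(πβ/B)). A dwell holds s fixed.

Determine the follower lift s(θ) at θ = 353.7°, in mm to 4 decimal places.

seg 1 [0°–94.6°] cycloidal, h=29: full span → s += 29 → s = 29.0000
seg 2 [94.6°–162.1°] dwell: s stays 29.0000
seg 3 [162.1°–229.6°] cycloidal, h=12: full span → s += 12 → s = 41.0000
seg 4 [229.6°–360°] cycloidal, h=13: θ=353.7° here. β=124.1, B=130.4. 13·(0.9517 − sin(2π·0.9517)/(2π)) = 12.9904 → s = 53.9904

53.9904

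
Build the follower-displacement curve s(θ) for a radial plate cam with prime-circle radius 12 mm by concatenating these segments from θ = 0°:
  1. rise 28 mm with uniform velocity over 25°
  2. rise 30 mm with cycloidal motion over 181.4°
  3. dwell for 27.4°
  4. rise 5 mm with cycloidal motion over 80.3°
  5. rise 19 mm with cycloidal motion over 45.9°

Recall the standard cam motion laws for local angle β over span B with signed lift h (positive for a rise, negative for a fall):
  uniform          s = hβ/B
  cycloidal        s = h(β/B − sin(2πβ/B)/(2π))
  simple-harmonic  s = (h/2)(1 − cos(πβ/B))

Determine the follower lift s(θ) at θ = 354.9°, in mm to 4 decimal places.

seg 1 [0°–25°] uniform, h=28: full span → s += 28 → s = 28.0000
seg 2 [25°–206.4°] cycloidal, h=30: full span → s += 30 → s = 58.0000
seg 3 [206.4°–233.8°] dwell: s stays 58.0000
seg 4 [233.8°–314.1°] cycloidal, h=5: full span → s += 5 → s = 63.0000
seg 5 [314.1°–360°] cycloidal, h=19: θ=354.9° here. β=40.8, B=45.9. 19·(0.8889 − sin(2π·0.8889)/(2π)) = 18.8326 → s = 81.8326

81.8326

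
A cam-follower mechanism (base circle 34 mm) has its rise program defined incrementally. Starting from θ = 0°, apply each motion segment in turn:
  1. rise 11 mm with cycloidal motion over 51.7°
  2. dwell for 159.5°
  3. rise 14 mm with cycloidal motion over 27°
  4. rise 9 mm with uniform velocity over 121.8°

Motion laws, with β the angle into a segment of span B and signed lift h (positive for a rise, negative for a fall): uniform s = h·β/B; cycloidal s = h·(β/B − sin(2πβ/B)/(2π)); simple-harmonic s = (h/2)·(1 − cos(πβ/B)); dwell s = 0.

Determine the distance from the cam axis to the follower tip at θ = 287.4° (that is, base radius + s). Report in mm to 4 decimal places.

seg 1 [0°–51.7°] cycloidal, h=11: full span → s += 11 → s = 11.0000
seg 2 [51.7°–211.2°] dwell: s stays 11.0000
seg 3 [211.2°–238.2°] cycloidal, h=14: full span → s += 14 → s = 25.0000
seg 4 [238.2°–360°] uniform, h=9: θ=287.4° here. β=49.2, B=121.8. 9·49.2/121.8 = 3.6355 → s = 28.6355
radial distance = base radius + s = 34 + 28.6355 = 62.6355

62.6355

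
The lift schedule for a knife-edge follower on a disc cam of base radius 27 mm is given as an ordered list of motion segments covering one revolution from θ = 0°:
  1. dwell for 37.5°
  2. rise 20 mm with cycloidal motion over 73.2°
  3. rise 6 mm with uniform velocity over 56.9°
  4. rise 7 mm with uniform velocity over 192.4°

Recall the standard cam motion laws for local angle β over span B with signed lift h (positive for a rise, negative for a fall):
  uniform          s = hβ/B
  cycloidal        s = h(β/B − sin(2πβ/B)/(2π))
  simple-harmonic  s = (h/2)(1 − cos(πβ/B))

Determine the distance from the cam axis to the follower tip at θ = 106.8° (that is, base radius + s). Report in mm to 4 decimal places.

seg 1 [0°–37.5°] dwell: s stays 0.0000
seg 2 [37.5°–110.7°] cycloidal, h=20: θ=106.8° here. β=69.3, B=73.2. 20·(0.9467 − sin(2π·0.9467)/(2π)) = 19.9802 → s = 19.9802
radial distance = base radius + s = 27 + 19.9802 = 46.9802

46.9802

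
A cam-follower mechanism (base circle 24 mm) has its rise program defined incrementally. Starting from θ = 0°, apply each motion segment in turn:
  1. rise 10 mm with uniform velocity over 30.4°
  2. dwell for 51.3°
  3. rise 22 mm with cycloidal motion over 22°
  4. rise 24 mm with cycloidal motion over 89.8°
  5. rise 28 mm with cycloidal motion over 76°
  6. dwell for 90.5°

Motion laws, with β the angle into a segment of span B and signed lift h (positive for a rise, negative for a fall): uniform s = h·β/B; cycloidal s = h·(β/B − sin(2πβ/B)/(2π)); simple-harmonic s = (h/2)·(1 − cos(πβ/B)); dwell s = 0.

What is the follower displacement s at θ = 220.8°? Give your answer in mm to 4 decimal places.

seg 1 [0°–30.4°] uniform, h=10: full span → s += 10 → s = 10.0000
seg 2 [30.4°–81.7°] dwell: s stays 10.0000
seg 3 [81.7°–103.7°] cycloidal, h=22: full span → s += 22 → s = 32.0000
seg 4 [103.7°–193.5°] cycloidal, h=24: full span → s += 24 → s = 56.0000
seg 5 [193.5°–269.5°] cycloidal, h=28: θ=220.8° here. β=27.3, B=76. 28·(0.3592 − sin(2π·0.3592)/(2π)) = 6.6102 → s = 62.6102

62.6102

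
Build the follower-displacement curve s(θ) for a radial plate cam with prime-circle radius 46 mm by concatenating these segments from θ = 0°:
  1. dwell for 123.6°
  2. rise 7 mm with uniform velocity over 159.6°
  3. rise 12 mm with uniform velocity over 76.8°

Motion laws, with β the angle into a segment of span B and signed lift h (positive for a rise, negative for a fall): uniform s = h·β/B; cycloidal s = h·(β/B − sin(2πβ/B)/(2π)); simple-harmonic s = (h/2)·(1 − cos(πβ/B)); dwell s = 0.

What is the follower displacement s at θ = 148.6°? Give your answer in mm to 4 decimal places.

seg 1 [0°–123.6°] dwell: s stays 0.0000
seg 2 [123.6°–283.2°] uniform, h=7: θ=148.6° here. β=25, B=159.6. 7·25/159.6 = 1.0965 → s = 1.0965

1.0965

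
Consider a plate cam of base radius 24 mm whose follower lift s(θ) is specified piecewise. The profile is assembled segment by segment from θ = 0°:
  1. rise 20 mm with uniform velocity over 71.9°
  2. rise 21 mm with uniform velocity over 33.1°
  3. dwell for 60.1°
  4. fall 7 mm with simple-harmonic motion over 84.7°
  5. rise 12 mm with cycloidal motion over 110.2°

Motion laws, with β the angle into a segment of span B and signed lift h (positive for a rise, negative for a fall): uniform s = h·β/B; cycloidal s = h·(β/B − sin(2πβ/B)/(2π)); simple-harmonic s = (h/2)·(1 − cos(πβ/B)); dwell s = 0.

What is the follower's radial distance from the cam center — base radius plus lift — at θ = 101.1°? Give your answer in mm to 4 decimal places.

seg 1 [0°–71.9°] uniform, h=20: full span → s += 20 → s = 20.0000
seg 2 [71.9°–105°] uniform, h=21: θ=101.1° here. β=29.2, B=33.1. 21·29.2/33.1 = 18.5257 → s = 38.5257
radial distance = base radius + s = 24 + 38.5257 = 62.5257

62.5257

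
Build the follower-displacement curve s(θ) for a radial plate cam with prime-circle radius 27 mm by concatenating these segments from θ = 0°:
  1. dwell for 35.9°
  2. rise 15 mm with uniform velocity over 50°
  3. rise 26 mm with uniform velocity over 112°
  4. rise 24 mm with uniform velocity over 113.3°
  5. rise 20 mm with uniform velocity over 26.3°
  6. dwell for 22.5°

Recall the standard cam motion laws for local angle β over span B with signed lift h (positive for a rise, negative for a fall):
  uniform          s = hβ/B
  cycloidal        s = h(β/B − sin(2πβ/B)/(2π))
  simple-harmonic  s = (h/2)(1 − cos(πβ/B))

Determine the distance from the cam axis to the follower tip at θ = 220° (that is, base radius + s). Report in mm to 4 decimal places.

seg 1 [0°–35.9°] dwell: s stays 0.0000
seg 2 [35.9°–85.9°] uniform, h=15: full span → s += 15 → s = 15.0000
seg 3 [85.9°–197.9°] uniform, h=26: full span → s += 26 → s = 41.0000
seg 4 [197.9°–311.2°] uniform, h=24: θ=220° here. β=22.1, B=113.3. 24·22.1/113.3 = 4.6814 → s = 45.6814
radial distance = base radius + s = 27 + 45.6814 = 72.6814

72.6814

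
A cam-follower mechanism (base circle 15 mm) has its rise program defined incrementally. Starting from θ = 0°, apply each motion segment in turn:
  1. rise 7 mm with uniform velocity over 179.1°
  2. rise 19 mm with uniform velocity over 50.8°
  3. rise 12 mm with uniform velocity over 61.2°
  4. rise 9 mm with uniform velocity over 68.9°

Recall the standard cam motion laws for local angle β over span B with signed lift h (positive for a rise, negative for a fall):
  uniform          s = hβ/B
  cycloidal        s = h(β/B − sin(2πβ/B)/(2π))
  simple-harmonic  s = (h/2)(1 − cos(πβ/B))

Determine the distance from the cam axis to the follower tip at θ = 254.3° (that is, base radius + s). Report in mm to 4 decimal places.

seg 1 [0°–179.1°] uniform, h=7: full span → s += 7 → s = 7.0000
seg 2 [179.1°–229.9°] uniform, h=19: full span → s += 19 → s = 26.0000
seg 3 [229.9°–291.1°] uniform, h=12: θ=254.3° here. β=24.4, B=61.2. 12·24.4/61.2 = 4.7843 → s = 30.7843
radial distance = base radius + s = 15 + 30.7843 = 45.7843

45.7843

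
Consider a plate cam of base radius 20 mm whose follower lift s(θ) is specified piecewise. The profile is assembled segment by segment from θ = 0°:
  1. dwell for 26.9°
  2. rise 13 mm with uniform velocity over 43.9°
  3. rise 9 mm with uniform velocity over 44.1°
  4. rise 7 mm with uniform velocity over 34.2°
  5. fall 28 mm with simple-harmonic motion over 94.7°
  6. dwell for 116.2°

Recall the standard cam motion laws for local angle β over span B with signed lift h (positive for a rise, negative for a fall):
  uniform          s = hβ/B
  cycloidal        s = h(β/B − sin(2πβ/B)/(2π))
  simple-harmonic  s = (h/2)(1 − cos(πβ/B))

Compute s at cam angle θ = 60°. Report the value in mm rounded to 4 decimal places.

seg 1 [0°–26.9°] dwell: s stays 0.0000
seg 2 [26.9°–70.8°] uniform, h=13: θ=60° here. β=33.1, B=43.9. 13·33.1/43.9 = 9.8018 → s = 9.8018

9.8018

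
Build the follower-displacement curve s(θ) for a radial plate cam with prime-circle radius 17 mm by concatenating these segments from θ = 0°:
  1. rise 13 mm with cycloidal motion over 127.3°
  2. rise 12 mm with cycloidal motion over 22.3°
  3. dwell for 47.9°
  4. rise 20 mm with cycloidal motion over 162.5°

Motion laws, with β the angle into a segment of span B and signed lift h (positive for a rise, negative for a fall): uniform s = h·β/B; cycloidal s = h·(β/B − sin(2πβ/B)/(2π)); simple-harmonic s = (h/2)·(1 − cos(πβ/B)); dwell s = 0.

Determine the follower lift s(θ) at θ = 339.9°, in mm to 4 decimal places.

seg 1 [0°–127.3°] cycloidal, h=13: full span → s += 13 → s = 13.0000
seg 2 [127.3°–149.6°] cycloidal, h=12: full span → s += 12 → s = 25.0000
seg 3 [149.6°–197.5°] dwell: s stays 25.0000
seg 4 [197.5°–360°] cycloidal, h=20: θ=339.9° here. β=142.4, B=162.5. 20·(0.8763 − sin(2π·0.8763)/(2π)) = 19.7584 → s = 44.7584

44.7584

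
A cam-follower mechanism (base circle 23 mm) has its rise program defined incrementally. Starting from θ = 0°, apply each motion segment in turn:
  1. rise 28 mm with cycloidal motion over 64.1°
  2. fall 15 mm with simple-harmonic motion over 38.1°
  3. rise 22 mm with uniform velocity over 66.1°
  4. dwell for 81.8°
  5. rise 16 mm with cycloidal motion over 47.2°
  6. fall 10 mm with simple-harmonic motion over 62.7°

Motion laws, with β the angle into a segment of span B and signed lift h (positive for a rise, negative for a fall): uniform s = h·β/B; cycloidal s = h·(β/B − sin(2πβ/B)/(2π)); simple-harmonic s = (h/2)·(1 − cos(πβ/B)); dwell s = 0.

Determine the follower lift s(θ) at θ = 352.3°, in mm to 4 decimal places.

seg 1 [0°–64.1°] cycloidal, h=28: full span → s += 28 → s = 28.0000
seg 2 [64.1°–102.2°] simple-harmonic, h=-15: full span → s += -15 → s = 13.0000
seg 3 [102.2°–168.3°] uniform, h=22: full span → s += 22 → s = 35.0000
seg 4 [168.3°–250.1°] dwell: s stays 35.0000
seg 5 [250.1°–297.3°] cycloidal, h=16: full span → s += 16 → s = 51.0000
seg 6 [297.3°–360°] simple-harmonic, h=-10: θ=352.3° here. β=55, B=62.7. -10/2·(1 − cos(π·0.8772)) = -9.6325 → s = 41.3675

41.3675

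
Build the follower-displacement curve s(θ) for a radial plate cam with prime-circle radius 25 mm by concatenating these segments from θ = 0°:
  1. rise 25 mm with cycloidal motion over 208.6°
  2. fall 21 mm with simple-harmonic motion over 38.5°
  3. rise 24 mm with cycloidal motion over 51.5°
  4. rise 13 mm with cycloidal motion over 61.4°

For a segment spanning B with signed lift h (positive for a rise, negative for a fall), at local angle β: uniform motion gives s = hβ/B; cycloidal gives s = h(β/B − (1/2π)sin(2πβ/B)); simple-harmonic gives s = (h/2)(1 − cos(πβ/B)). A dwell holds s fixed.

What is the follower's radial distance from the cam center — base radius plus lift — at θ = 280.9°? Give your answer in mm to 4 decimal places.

seg 1 [0°–208.6°] cycloidal, h=25: full span → s += 25 → s = 25.0000
seg 2 [208.6°–247.1°] simple-harmonic, h=-21: full span → s += -21 → s = 4.0000
seg 3 [247.1°–298.6°] cycloidal, h=24: θ=280.9° here. β=33.8, B=51.5. 24·(0.6563 − sin(2π·0.6563)/(2π)) = 18.9282 → s = 22.9282
radial distance = base radius + s = 25 + 22.9282 = 47.9282

47.9282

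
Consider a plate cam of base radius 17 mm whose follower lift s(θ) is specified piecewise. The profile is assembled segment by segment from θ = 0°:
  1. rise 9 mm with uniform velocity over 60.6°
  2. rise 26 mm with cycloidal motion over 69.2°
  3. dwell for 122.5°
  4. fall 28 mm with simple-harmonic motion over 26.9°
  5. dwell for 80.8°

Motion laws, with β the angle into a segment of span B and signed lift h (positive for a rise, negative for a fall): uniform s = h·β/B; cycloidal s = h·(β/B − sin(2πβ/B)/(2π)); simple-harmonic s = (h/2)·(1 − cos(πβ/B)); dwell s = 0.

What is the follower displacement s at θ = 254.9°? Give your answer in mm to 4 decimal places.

seg 1 [0°–60.6°] uniform, h=9: full span → s += 9 → s = 9.0000
seg 2 [60.6°–129.8°] cycloidal, h=26: full span → s += 26 → s = 35.0000
seg 3 [129.8°–252.3°] dwell: s stays 35.0000
seg 4 [252.3°–279.2°] simple-harmonic, h=-28: θ=254.9° here. β=2.6, B=26.9. -28/2·(1 − cos(π·0.0967)) = -0.6405 → s = 34.3595

34.3595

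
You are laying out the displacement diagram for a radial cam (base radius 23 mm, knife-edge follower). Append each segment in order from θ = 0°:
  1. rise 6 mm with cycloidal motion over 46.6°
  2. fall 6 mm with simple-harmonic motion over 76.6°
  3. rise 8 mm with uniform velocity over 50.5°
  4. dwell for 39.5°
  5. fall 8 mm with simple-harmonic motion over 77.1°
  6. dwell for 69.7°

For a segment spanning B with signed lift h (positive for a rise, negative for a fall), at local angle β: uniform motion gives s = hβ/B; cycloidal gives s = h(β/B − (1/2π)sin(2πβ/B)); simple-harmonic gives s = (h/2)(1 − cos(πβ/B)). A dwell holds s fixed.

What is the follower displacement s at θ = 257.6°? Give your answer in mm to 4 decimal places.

seg 1 [0°–46.6°] cycloidal, h=6: full span → s += 6 → s = 6.0000
seg 2 [46.6°–123.2°] simple-harmonic, h=-6: full span → s += -6 → s = 0.0000
seg 3 [123.2°–173.7°] uniform, h=8: full span → s += 8 → s = 8.0000
seg 4 [173.7°–213.2°] dwell: s stays 8.0000
seg 5 [213.2°–290.3°] simple-harmonic, h=-8: θ=257.6° here. β=44.4, B=77.1. -8/2·(1 − cos(π·0.5759)) = -4.9445 → s = 3.0555

3.0555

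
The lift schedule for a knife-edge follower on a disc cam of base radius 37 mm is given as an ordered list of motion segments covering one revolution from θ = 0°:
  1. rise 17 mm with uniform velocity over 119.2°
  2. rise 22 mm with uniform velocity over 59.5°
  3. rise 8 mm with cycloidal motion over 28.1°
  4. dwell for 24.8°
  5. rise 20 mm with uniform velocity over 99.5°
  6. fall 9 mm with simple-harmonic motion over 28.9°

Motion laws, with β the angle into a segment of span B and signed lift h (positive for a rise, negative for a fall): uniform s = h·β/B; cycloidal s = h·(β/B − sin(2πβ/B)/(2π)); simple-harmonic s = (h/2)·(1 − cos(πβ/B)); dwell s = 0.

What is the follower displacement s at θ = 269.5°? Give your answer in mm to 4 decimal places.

seg 1 [0°–119.2°] uniform, h=17: full span → s += 17 → s = 17.0000
seg 2 [119.2°–178.7°] uniform, h=22: full span → s += 22 → s = 39.0000
seg 3 [178.7°–206.8°] cycloidal, h=8: full span → s += 8 → s = 47.0000
seg 4 [206.8°–231.6°] dwell: s stays 47.0000
seg 5 [231.6°–331.1°] uniform, h=20: θ=269.5° here. β=37.9, B=99.5. 20·37.9/99.5 = 7.6181 → s = 54.6181

54.6181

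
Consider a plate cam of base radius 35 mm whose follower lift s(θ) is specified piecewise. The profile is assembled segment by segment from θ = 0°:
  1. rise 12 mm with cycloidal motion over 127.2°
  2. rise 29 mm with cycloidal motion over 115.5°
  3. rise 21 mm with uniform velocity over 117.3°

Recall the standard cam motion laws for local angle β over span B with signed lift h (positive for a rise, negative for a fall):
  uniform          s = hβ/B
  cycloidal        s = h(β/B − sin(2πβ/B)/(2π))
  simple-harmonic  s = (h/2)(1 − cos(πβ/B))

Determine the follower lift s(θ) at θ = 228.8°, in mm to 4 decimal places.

seg 1 [0°–127.2°] cycloidal, h=12: full span → s += 12 → s = 12.0000
seg 2 [127.2°–242.7°] cycloidal, h=29: θ=228.8° here. β=101.6, B=115.5. 29·(0.8797 − sin(2π·0.8797)/(2π)) = 28.6768 → s = 40.6768

40.6768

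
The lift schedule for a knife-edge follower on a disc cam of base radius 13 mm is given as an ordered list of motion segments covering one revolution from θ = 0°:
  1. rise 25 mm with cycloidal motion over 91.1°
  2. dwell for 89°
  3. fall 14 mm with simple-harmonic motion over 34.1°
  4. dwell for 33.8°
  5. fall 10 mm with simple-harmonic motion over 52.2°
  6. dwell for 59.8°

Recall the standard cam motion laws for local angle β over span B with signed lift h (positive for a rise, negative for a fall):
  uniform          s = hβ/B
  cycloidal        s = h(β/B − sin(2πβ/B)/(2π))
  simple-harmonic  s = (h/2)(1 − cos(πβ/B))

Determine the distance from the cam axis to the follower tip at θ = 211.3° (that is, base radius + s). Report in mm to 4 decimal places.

seg 1 [0°–91.1°] cycloidal, h=25: full span → s += 25 → s = 25.0000
seg 2 [91.1°–180.1°] dwell: s stays 25.0000
seg 3 [180.1°–214.2°] simple-harmonic, h=-14: θ=211.3° here. β=31.2, B=34.1. -14/2·(1 − cos(π·0.9150)) = -13.7516 → s = 11.2484
radial distance = base radius + s = 13 + 11.2484 = 24.2484

24.2484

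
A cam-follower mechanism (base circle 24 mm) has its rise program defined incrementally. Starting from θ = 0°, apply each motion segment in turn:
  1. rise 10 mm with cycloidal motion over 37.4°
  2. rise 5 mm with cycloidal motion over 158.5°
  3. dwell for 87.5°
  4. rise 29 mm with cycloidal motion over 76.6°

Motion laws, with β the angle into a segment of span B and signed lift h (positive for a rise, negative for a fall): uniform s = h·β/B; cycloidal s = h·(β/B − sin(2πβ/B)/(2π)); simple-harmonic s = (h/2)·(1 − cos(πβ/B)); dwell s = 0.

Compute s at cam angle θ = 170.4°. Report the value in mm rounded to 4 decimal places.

seg 1 [0°–37.4°] cycloidal, h=10: full span → s += 10 → s = 10.0000
seg 2 [37.4°–195.9°] cycloidal, h=5: θ=170.4° here. β=133, B=158.5. 5·(0.8391 − sin(2π·0.8391)/(2π)) = 4.8698 → s = 14.8698

14.8698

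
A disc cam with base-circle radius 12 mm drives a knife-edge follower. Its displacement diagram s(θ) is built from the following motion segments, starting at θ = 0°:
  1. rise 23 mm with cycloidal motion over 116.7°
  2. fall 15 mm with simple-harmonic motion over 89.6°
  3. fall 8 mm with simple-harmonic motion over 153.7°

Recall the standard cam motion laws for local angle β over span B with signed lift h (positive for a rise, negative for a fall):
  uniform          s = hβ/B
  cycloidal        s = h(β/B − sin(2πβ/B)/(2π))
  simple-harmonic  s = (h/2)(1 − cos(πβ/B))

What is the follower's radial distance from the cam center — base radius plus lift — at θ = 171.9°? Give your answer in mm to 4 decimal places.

seg 1 [0°–116.7°] cycloidal, h=23: full span → s += 23 → s = 23.0000
seg 2 [116.7°–206.3°] simple-harmonic, h=-15: θ=171.9° here. β=55.2, B=89.6. -15/2·(1 − cos(π·0.6161)) = -10.1747 → s = 12.8253
radial distance = base radius + s = 12 + 12.8253 = 24.8253

24.8253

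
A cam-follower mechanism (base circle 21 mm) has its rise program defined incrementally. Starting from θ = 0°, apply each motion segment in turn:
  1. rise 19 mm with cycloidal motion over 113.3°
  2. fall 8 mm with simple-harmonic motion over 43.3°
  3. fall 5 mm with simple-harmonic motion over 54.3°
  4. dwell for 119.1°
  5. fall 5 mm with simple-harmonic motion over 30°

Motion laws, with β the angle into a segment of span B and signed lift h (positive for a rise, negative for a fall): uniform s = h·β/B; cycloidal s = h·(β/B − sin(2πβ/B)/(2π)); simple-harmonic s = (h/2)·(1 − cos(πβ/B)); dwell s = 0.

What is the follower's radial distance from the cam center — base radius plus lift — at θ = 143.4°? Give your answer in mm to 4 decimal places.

seg 1 [0°–113.3°] cycloidal, h=19: full span → s += 19 → s = 19.0000
seg 2 [113.3°–156.6°] simple-harmonic, h=-8: θ=143.4° here. β=30.1, B=43.3. -8/2·(1 − cos(π·0.6952)) = -6.3016 → s = 12.6984
radial distance = base radius + s = 21 + 12.6984 = 33.6984

33.6984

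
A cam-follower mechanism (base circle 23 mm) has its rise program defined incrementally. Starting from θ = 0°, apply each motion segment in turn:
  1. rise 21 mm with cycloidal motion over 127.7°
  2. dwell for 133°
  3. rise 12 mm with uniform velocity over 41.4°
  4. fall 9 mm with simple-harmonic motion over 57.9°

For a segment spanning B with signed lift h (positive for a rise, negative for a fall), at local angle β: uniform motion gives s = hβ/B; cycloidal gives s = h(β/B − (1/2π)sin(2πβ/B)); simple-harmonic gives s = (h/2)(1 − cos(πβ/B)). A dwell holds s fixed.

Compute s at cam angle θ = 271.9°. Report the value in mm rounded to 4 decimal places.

seg 1 [0°–127.7°] cycloidal, h=21: full span → s += 21 → s = 21.0000
seg 2 [127.7°–260.7°] dwell: s stays 21.0000
seg 3 [260.7°–302.1°] uniform, h=12: θ=271.9° here. β=11.2, B=41.4. 12·11.2/41.4 = 3.2464 → s = 24.2464

24.2464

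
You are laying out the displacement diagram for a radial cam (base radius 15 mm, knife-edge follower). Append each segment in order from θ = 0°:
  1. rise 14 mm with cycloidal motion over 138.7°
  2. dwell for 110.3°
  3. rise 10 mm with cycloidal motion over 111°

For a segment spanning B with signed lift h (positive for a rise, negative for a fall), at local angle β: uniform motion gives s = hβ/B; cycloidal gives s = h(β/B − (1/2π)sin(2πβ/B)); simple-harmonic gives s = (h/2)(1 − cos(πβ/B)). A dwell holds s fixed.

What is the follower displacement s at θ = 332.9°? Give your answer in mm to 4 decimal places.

seg 1 [0°–138.7°] cycloidal, h=14: full span → s += 14 → s = 14.0000
seg 2 [138.7°–249°] dwell: s stays 14.0000
seg 3 [249°–360°] cycloidal, h=10: θ=332.9° here. β=83.9, B=111. 10·(0.7559 − sin(2π·0.7559)/(2π)) = 9.1490 → s = 23.1490

23.1490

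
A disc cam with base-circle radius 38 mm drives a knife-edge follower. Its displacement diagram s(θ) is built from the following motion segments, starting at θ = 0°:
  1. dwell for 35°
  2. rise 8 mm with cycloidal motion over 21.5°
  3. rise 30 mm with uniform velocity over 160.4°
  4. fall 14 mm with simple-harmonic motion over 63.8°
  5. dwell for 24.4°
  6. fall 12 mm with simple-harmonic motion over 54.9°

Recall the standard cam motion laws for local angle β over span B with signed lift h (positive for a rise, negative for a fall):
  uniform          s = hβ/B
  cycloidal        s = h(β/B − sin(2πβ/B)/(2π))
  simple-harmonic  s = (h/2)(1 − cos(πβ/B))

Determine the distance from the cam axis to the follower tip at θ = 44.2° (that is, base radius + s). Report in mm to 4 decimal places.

seg 1 [0°–35°] dwell: s stays 0.0000
seg 2 [35°–56.5°] cycloidal, h=8: θ=44.2° here. β=9.2, B=21.5. 8·(0.4279 − sin(2π·0.4279)/(2π)) = 2.8660 → s = 2.8660
radial distance = base radius + s = 38 + 2.8660 = 40.8660

40.8660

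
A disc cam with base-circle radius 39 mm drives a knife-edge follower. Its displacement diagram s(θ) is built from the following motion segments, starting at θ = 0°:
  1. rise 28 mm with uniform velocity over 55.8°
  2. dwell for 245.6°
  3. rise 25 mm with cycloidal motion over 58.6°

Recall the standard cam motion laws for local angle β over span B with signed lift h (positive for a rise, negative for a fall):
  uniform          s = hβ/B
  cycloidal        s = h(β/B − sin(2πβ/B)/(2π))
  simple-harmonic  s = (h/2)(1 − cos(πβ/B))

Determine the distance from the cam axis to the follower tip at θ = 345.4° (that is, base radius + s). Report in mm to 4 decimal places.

seg 1 [0°–55.8°] uniform, h=28: full span → s += 28 → s = 28.0000
seg 2 [55.8°–301.4°] dwell: s stays 28.0000
seg 3 [301.4°–360°] cycloidal, h=25: θ=345.4° here. β=44, B=58.6. 25·(0.7509 − sin(2π·0.7509)/(2π)) = 22.7501 → s = 50.7501
radial distance = base radius + s = 39 + 50.7501 = 89.7501

89.7501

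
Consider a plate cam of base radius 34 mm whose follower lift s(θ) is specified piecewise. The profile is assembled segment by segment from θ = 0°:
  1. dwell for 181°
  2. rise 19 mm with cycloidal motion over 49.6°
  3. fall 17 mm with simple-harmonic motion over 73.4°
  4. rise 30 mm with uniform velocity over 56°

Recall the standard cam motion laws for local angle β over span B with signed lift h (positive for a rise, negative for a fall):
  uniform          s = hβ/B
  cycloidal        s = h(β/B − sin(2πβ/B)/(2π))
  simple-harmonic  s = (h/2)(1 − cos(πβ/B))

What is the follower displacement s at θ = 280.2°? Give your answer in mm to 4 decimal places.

seg 1 [0°–181°] dwell: s stays 0.0000
seg 2 [181°–230.6°] cycloidal, h=19: full span → s += 19 → s = 19.0000
seg 3 [230.6°–304°] simple-harmonic, h=-17: θ=280.2° here. β=49.6, B=73.4. -17/2·(1 − cos(π·0.6757)) = -12.9583 → s = 6.0417

6.0417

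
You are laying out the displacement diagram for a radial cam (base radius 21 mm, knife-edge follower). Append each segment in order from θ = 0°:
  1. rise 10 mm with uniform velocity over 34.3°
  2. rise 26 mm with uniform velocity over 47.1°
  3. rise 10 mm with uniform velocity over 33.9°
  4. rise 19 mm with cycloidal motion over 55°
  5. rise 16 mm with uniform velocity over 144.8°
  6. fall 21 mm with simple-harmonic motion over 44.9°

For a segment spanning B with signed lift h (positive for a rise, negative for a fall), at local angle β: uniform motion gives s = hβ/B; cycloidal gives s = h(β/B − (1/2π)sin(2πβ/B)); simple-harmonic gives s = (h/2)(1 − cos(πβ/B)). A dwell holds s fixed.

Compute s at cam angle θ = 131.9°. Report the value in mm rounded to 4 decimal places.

seg 1 [0°–34.3°] uniform, h=10: full span → s += 10 → s = 10.0000
seg 2 [34.3°–81.4°] uniform, h=26: full span → s += 26 → s = 36.0000
seg 3 [81.4°–115.3°] uniform, h=10: full span → s += 10 → s = 46.0000
seg 4 [115.3°–170.3°] cycloidal, h=19: θ=131.9° here. β=16.6, B=55. 19·(0.3018 − sin(2π·0.3018)/(2π)) = 2.8695 → s = 48.8695

48.8695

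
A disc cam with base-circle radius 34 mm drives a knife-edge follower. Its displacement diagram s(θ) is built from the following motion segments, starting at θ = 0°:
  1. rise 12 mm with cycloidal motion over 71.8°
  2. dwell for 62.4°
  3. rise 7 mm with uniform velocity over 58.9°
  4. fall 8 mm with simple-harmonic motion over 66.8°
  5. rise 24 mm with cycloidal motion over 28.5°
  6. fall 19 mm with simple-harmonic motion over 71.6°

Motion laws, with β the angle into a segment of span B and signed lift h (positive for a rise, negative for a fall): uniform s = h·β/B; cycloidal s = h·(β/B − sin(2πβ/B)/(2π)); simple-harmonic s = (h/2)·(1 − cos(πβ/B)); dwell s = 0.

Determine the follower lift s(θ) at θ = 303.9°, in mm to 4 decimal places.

seg 1 [0°–71.8°] cycloidal, h=12: full span → s += 12 → s = 12.0000
seg 2 [71.8°–134.2°] dwell: s stays 12.0000
seg 3 [134.2°–193.1°] uniform, h=7: full span → s += 7 → s = 19.0000
seg 4 [193.1°–259.9°] simple-harmonic, h=-8: full span → s += -8 → s = 11.0000
seg 5 [259.9°–288.4°] cycloidal, h=24: full span → s += 24 → s = 35.0000
seg 6 [288.4°–360°] simple-harmonic, h=-19: θ=303.9° here. β=15.5, B=71.6. -19/2·(1 − cos(π·0.2165)) = -2.1136 → s = 32.8864

32.8864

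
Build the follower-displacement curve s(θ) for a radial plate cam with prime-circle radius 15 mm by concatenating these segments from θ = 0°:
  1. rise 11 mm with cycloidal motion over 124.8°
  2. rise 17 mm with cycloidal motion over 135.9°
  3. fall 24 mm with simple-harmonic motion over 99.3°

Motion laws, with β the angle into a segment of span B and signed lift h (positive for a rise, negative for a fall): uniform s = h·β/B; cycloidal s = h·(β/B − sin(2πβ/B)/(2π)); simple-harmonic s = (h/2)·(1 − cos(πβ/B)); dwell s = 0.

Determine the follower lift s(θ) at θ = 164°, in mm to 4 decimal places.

seg 1 [0°–124.8°] cycloidal, h=11: full span → s += 11 → s = 11.0000
seg 2 [124.8°–260.7°] cycloidal, h=17: θ=164° here. β=39.2, B=135.9. 17·(0.2884 − sin(2π·0.2884)/(2π)) = 2.2765 → s = 13.2765

13.2765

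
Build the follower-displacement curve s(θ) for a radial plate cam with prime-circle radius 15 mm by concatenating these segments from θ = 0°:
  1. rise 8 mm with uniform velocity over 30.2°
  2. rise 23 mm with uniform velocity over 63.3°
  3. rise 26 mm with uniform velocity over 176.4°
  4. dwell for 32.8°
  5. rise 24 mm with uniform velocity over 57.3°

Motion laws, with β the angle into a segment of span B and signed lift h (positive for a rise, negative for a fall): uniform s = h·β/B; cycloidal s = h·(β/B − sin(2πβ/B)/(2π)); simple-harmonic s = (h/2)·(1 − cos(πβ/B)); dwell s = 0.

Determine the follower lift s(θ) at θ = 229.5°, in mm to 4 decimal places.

seg 1 [0°–30.2°] uniform, h=8: full span → s += 8 → s = 8.0000
seg 2 [30.2°–93.5°] uniform, h=23: full span → s += 23 → s = 31.0000
seg 3 [93.5°–269.9°] uniform, h=26: θ=229.5° here. β=136, B=176.4. 26·136/176.4 = 20.0454 → s = 51.0454

51.0454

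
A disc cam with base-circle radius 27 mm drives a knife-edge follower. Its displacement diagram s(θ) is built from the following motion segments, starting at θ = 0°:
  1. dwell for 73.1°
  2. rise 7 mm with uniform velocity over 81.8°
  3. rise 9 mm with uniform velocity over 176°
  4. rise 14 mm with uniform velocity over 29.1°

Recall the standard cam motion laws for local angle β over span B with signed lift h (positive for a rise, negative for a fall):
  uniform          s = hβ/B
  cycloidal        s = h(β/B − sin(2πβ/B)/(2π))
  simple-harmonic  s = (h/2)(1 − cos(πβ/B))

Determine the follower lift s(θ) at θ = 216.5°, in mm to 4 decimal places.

seg 1 [0°–73.1°] dwell: s stays 0.0000
seg 2 [73.1°–154.9°] uniform, h=7: full span → s += 7 → s = 7.0000
seg 3 [154.9°–330.9°] uniform, h=9: θ=216.5° here. β=61.6, B=176. 9·61.6/176 = 3.1500 → s = 10.1500

10.1500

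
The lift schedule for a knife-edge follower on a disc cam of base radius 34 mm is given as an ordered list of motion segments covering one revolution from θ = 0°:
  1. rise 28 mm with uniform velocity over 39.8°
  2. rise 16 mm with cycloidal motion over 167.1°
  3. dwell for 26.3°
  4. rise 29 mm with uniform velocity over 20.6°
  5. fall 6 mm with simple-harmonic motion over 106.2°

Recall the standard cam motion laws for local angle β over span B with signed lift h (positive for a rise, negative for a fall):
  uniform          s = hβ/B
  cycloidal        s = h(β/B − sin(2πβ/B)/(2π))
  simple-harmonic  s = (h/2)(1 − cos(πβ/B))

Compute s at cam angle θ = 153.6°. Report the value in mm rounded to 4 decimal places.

seg 1 [0°–39.8°] uniform, h=28: full span → s += 28 → s = 28.0000
seg 2 [39.8°–206.9°] cycloidal, h=16: θ=153.6° here. β=113.8, B=167.1. 16·(0.6810 − sin(2π·0.6810)/(2π)) = 13.2076 → s = 41.2076

41.2076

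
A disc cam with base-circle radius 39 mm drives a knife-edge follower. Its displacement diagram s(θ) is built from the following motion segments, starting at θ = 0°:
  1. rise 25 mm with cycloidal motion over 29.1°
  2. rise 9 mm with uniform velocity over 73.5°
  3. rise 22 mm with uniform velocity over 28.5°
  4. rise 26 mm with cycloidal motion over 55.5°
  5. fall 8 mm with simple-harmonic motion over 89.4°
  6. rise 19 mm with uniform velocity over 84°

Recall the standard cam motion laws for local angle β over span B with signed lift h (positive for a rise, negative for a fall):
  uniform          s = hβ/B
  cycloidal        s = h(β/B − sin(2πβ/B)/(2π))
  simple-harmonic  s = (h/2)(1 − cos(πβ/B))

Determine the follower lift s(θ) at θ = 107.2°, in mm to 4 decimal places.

seg 1 [0°–29.1°] cycloidal, h=25: full span → s += 25 → s = 25.0000
seg 2 [29.1°–102.6°] uniform, h=9: full span → s += 9 → s = 34.0000
seg 3 [102.6°–131.1°] uniform, h=22: θ=107.2° here. β=4.6, B=28.5. 22·4.6/28.5 = 3.5509 → s = 37.5509

37.5509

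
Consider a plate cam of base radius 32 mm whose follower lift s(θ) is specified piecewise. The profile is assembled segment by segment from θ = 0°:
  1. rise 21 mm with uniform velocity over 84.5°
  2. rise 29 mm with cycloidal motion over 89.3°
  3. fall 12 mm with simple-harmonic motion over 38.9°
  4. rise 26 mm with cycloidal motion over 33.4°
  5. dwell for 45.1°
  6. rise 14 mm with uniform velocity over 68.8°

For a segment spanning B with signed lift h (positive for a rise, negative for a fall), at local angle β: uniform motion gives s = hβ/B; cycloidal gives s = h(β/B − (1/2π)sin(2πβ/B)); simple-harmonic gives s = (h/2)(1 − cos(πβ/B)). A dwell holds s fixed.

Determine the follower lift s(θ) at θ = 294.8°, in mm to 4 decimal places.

seg 1 [0°–84.5°] uniform, h=21: full span → s += 21 → s = 21.0000
seg 2 [84.5°–173.8°] cycloidal, h=29: full span → s += 29 → s = 50.0000
seg 3 [173.8°–212.7°] simple-harmonic, h=-12: full span → s += -12 → s = 38.0000
seg 4 [212.7°–246.1°] cycloidal, h=26: full span → s += 26 → s = 64.0000
seg 5 [246.1°–291.2°] dwell: s stays 64.0000
seg 6 [291.2°–360°] uniform, h=14: θ=294.8° here. β=3.6, B=68.8. 14·3.6/68.8 = 0.7326 → s = 64.7326

64.7326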